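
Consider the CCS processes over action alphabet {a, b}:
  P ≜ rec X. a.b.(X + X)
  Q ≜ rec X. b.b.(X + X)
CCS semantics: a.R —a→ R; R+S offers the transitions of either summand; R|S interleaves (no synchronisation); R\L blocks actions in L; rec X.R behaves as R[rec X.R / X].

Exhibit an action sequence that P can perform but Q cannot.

a

Reachable graph of P (3 states):
  p0 = rec X. a.b.(X + X) ⊢ =a=> p1
  p1 = b.((rec X. a.b.(X + X)) + (rec X. a.b.(X + X))) ⊢ =b=> p2
  p2 = (rec X. a.b.(X + X)) + (rec X. a.b.(X + X)) ⊢ =a=> p1
Reachable graph of Q (3 states):
  q0 = rec X. b.b.(X + X) ⊢ =b=> q1
  q1 = b.((rec X. b.b.(X + X)) + (rec X. b.b.(X + X))) ⊢ =b=> q2
  q2 = (rec X. b.b.(X + X)) + (rec X. b.b.(X + X)) ⊢ =b=> q1
Run σ = ⟨a⟩ on P: start {p0}
  step 1 (a): {p1}
  P completes σ.
Run σ = ⟨a⟩ on Q: start {q0}
  step 1 (a): ∅  — Q cannot continue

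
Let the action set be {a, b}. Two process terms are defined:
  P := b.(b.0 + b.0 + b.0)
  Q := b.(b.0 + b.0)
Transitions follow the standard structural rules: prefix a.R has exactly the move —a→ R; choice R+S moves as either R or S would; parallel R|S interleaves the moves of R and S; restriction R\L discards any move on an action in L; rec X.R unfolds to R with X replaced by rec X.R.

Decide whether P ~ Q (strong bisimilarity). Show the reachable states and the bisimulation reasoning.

P's transition system — 3 states:
  m0 = b.(b.0 + b.0 + b.0) has moves -b-> m1
  m1 = b.0 + b.0 + b.0 has moves -b-> m2
  m2 = 0 has moves ∅
Q's transition system — 3 states:
  n0 = b.(b.0 + b.0) has moves -b-> n1
  n1 = b.0 + b.0 has moves -b-> n2
  n2 = 0 has moves ∅
Bisimilarity quotient blocks:
  B0 = {m0, n0}
  B1 = {m1, n1}
  B2 = {m2, n2}
m0 ∈ B0, n0 ∈ B0 → same block

YES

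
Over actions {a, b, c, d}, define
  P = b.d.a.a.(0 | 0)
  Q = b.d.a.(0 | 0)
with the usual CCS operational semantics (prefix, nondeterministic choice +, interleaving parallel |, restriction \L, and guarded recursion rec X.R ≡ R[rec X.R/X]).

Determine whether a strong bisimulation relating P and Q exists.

Reachable graph of P (5 states):
  s0 = b.d.a.a.(0 | 0) :: -b-> s1
  s1 = d.a.a.(0 | 0) :: -d-> s2
  s2 = a.a.(0 | 0) :: -a-> s3
  s3 = a.(0 | 0) :: -a-> s4
  s4 = 0 | 0 :: stopped
Reachable graph of Q (4 states):
  t0 = b.d.a.(0 | 0) :: -b-> t1
  t1 = d.a.(0 | 0) :: -d-> t2
  t2 = a.(0 | 0) :: -a-> t3
  t3 = 0 | 0 :: stopped
Coarsest stable partition (strong bisimilarity classes):
  B0 = {s0}
  B1 = {s1}
  B2 = {s2}
  B3 = {s3, t2}
  B4 = {s4, t3}
  B5 = {t0}
  B6 = {t1}
s0 ∈ B0, t0 ∈ B5 → different blocks

not bisimilar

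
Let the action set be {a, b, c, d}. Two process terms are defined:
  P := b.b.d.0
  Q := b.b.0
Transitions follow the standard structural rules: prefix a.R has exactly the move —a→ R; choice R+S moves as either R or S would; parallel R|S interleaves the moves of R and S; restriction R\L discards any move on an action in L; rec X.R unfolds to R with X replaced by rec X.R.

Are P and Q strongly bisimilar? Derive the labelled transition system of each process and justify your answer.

LTS(P): 4 reachable states
  p0 = b.b.d.0 ⊢ =b=> p1
  p1 = b.d.0 ⊢ =b=> p2
  p2 = d.0 ⊢ =d=> p3
  p3 = 0 ⊢ ∅
LTS(Q): 3 reachable states
  q0 = b.b.0 ⊢ =b=> q1
  q1 = b.0 ⊢ =b=> q2
  q2 = 0 ⊢ ∅
Bisimilarity quotient blocks:
  B0 = {p0}
  B1 = {p1}
  B2 = {p2}
  B3 = {p3, q2}
  B4 = {q0}
  B5 = {q1}
p0 ∈ B0, q0 ∈ B4 → different blocks

NO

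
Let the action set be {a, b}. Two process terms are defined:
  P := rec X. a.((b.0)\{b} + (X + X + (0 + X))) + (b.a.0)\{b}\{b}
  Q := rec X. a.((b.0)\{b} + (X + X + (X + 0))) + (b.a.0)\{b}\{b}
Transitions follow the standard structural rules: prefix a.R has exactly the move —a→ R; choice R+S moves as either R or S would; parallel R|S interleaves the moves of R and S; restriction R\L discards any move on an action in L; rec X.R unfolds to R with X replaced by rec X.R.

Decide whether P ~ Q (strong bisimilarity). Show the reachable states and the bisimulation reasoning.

P ~ Q

LTS(P): 2 reachable states
  s0 = rec X. a.((b.0)\{b} + (X + X + (0 + X))) + (b.a.0)\{b}\{b} | —a→ s1
  s1 = (b.0)\{b} + ((rec X. a.((b.0)\{b} + (X + X + (0 + X))) + (b.a.0)\{b}\{b}) + (rec X. a.((b.0)\{b} + (X + X + (0 + X))) + (b.a.0)\{b}\{b}) + (0 + (rec X. a.((b.0)\{b} + (X + X + (0 + X))) + (b.a.0)\{b}\{b}))) | —a→ s1
LTS(Q): 2 reachable states
  t0 = rec X. a.((b.0)\{b} + (X + X + (X + 0))) + (b.a.0)\{b}\{b} | —a→ t1
  t1 = (b.0)\{b} + ((rec X. a.((b.0)\{b} + (X + X + (X + 0))) + (b.a.0)\{b}\{b}) + (rec X. a.((b.0)\{b} + (X + X + (X + 0))) + (b.a.0)\{b}\{b}) + ((rec X. a.((b.0)\{b} + (X + X + (X + 0))) + (b.a.0)\{b}\{b}) + 0)) | —a→ t1
Coarsest stable partition (strong bisimilarity classes):
  B0 = {s0, s1, t0, t1}
s0 ∈ B0, t0 ∈ B0 → same block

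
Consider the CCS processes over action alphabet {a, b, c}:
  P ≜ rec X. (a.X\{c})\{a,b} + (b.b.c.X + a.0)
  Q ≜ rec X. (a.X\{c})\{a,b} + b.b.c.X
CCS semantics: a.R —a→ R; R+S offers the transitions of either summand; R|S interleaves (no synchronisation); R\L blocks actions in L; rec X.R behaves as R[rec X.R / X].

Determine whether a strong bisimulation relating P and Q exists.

P ≁ Q

Reachable graph of P (4 states):
  m0 = rec X. (a.X\{c})\{a,b} + (b.b.c.X + a.0) | --a--▸ m1, --b--▸ m2
  m1 = 0 | ·
  m2 = b.c.(rec X. (a.X\{c})\{a,b} + (b.b.c.X + a.0)) | --b--▸ m3
  m3 = c.(rec X. (a.X\{c})\{a,b} + (b.b.c.X + a.0)) | --c--▸ m0
Reachable graph of Q (3 states):
  n0 = rec X. (a.X\{c})\{a,b} + b.b.c.X | --b--▸ n1
  n1 = b.c.(rec X. (a.X\{c})\{a,b} + b.b.c.X) | --b--▸ n2
  n2 = c.(rec X. (a.X\{c})\{a,b} + b.b.c.X) | --c--▸ n0
Partition-refinement fixed point:
  B0 = {m0}
  B1 = {m1}
  B2 = {m2}
  B3 = {m3}
  B4 = {n0}
  B5 = {n1}
  B6 = {n2}
m0 ∈ B0, n0 ∈ B4 → different blocks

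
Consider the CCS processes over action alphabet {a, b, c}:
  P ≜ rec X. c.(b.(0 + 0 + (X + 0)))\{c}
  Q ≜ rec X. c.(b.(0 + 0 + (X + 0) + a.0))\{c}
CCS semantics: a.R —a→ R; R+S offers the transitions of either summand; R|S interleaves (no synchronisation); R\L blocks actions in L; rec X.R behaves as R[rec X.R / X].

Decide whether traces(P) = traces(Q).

NO — witness ⟨cba⟩

LTS(P): 3 reachable states
  u0 = rec X. c.(b.(0 + 0 + (X + 0)))\{c} ⊢ --c--▸ u1
  u1 = (b.(0 + 0 + ((rec X. c.(b.(0 + 0 + (X + 0)))\{c}) + 0)))\{c} ⊢ --b--▸ u2
  u2 = (0 + 0 + ((rec X. c.(b.(0 + 0 + (X + 0)))\{c}) + 0))\{c} ⊢ ·
LTS(Q): 4 reachable states
  v0 = rec X. c.(b.(0 + 0 + (X + 0) + a.0))\{c} ⊢ --c--▸ v1
  v1 = (b.(0 + 0 + ((rec X. c.(b.(0 + 0 + (X + 0) + a.0))\{c}) + 0) + a.0))\{c} ⊢ --b--▸ v2
  v2 = (0 + 0 + ((rec X. c.(b.(0 + 0 + (X + 0) + a.0))\{c}) + 0) + a.0)\{c} ⊢ --a--▸ v3
  v3 = 0\{c} ⊢ ·
Executing cba from Q (initial set {v0}):
  step 1 (c): {v1}
  step 2 (b): {v2}
  step 3 (a): {v3}
  ✓ Q
Executing cba from P (initial set {u0}):
  step 1 (c): {u1}
  step 2 (b): {u2}
  step 3 (a): ∅  — P cannot continue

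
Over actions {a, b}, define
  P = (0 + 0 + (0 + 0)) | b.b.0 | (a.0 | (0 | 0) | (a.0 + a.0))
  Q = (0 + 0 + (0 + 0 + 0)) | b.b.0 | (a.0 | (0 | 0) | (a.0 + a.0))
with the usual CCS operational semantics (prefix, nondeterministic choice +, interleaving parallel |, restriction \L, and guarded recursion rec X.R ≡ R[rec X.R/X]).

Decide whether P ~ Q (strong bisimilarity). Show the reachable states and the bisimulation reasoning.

YES

P's transition system — 12 states:
  m0 = (0 + 0 + (0 + 0)) | b.b.0 | (a.0 | (0 | 0) | (a.0 + a.0)) | ··a··> m1, ··a··> m2, ··b··> m3
  m1 = (0 + 0 + (0 + 0)) | b.b.0 | (0 | (0 | 0) | (a.0 + a.0)) | ··a··> m4, ··b··> m5
  m2 = (0 + 0 + (0 + 0)) | b.b.0 | (a.0 | (0 | 0) | 0) | ··a··> m4, ··b··> m6
  m3 = (0 + 0 + (0 + 0)) | b.0 | (a.0 | (0 | 0) | (a.0 + a.0)) | ··a··> m5, ··a··> m6, ··b··> m7
  m4 = (0 + 0 + (0 + 0)) | b.b.0 | (0 | (0 | 0) | 0) | ··b··> m8
  m5 = (0 + 0 + (0 + 0)) | b.0 | (0 | (0 | 0) | (a.0 + a.0)) | ··a··> m8, ··b··> m9
  m6 = (0 + 0 + (0 + 0)) | b.0 | (a.0 | (0 | 0) | 0) | ··a··> m8, ··b··> m10
  m7 = (0 + 0 + (0 + 0)) | 0 | (a.0 | (0 | 0) | (a.0 + a.0)) | ··a··> m10, ··a··> m9
  m8 = (0 + 0 + (0 + 0)) | b.0 | (0 | (0 | 0) | 0) | ··b··> m11
  m9 = (0 + 0 + (0 + 0)) | 0 | (0 | (0 | 0) | (a.0 + a.0)) | ··a··> m11
  m10 = (0 + 0 + (0 + 0)) | 0 | (a.0 | (0 | 0) | 0) | ··a··> m11
  m11 = (0 + 0 + (0 + 0)) | 0 | (0 | (0 | 0) | 0) | (no moves)
Q's transition system — 12 states:
  n0 = (0 + 0 + (0 + 0 + 0)) | b.b.0 | (a.0 | (0 | 0) | (a.0 + a.0)) | ··a··> n1, ··a··> n2, ··b··> n3
  n1 = (0 + 0 + (0 + 0 + 0)) | b.b.0 | (0 | (0 | 0) | (a.0 + a.0)) | ··a··> n4, ··b··> n5
  n2 = (0 + 0 + (0 + 0 + 0)) | b.b.0 | (a.0 | (0 | 0) | 0) | ··a··> n4, ··b··> n6
  n3 = (0 + 0 + (0 + 0 + 0)) | b.0 | (a.0 | (0 | 0) | (a.0 + a.0)) | ··a··> n5, ··a··> n6, ··b··> n7
  n4 = (0 + 0 + (0 + 0 + 0)) | b.b.0 | (0 | (0 | 0) | 0) | ··b··> n8
  n5 = (0 + 0 + (0 + 0 + 0)) | b.0 | (0 | (0 | 0) | (a.0 + a.0)) | ··a··> n8, ··b··> n9
  n6 = (0 + 0 + (0 + 0 + 0)) | b.0 | (a.0 | (0 | 0) | 0) | ··a··> n8, ··b··> n10
  n7 = (0 + 0 + (0 + 0 + 0)) | 0 | (a.0 | (0 | 0) | (a.0 + a.0)) | ··a··> n10, ··a··> n9
  n8 = (0 + 0 + (0 + 0 + 0)) | b.0 | (0 | (0 | 0) | 0) | ··b··> n11
  n9 = (0 + 0 + (0 + 0 + 0)) | 0 | (0 | (0 | 0) | (a.0 + a.0)) | ··a··> n11
  n10 = (0 + 0 + (0 + 0 + 0)) | 0 | (a.0 | (0 | 0) | 0) | ··a··> n11
  n11 = (0 + 0 + (0 + 0 + 0)) | 0 | (0 | (0 | 0) | 0) | (no moves)
Partition-refinement fixed point:
  B0 = {m0, n0}
  B1 = {m3, n3}
  B2 = {m5, m6, n5, n6}
  B3 = {m10, m9, n10, n9}
  B4 = {m11, n11}
  B5 = {m8, n8}
  B6 = {m7, n7}
  B7 = {m1, m2, n1, n2}
  B8 = {m4, n4}
m0 ∈ B0, n0 ∈ B0 → same block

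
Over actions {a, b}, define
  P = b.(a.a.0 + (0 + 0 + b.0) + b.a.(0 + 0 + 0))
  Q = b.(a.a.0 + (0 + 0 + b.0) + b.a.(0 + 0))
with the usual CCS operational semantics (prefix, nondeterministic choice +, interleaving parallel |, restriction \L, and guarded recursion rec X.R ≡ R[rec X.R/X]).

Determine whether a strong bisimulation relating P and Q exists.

bisimilar

LTS(P): 6 reachable states
  s0 = b.(a.a.0 + (0 + 0 + b.0) + b.a.(0 + 0 + 0)) | --b--▸ s1
  s1 = a.a.0 + (0 + 0 + b.0) + b.a.(0 + 0 + 0) | --a--▸ s2, --b--▸ s3, --b--▸ s4
  s2 = a.0 | --a--▸ s3
  s3 = 0 | stopped
  s4 = a.(0 + 0 + 0) | --a--▸ s5
  s5 = 0 + 0 + 0 | stopped
LTS(Q): 6 reachable states
  t0 = b.(a.a.0 + (0 + 0 + b.0) + b.a.(0 + 0)) | --b--▸ t1
  t1 = a.a.0 + (0 + 0 + b.0) + b.a.(0 + 0) | --a--▸ t2, --b--▸ t3, --b--▸ t4
  t2 = a.0 | --a--▸ t3
  t3 = 0 | stopped
  t4 = a.(0 + 0) | --a--▸ t5
  t5 = 0 + 0 | stopped
Bisimilarity quotient blocks:
  B0 = {s0, t0}
  B1 = {s1, t1}
  B2 = {s2, s4, t2, t4}
  B3 = {s3, s5, t3, t5}
s0 ∈ B0, t0 ∈ B0 → same block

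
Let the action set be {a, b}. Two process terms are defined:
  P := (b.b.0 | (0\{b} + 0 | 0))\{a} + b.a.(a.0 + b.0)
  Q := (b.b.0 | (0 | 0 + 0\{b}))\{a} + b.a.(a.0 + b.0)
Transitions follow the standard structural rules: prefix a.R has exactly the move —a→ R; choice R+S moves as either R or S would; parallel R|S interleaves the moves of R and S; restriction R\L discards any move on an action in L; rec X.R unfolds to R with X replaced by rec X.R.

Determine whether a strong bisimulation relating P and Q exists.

Reachable graph of P (6 states):
  u0 = (b.b.0 | (0\{b} + 0 | 0))\{a} + b.a.(a.0 + b.0) ⊢ --b--▸ u1, --b--▸ u2
  u1 = (b.0 | (0\{b} + 0 | 0))\{a} ⊢ --b--▸ u3
  u2 = a.(a.0 + b.0) ⊢ --a--▸ u4
  u3 = (0 | (0\{b} + 0 | 0))\{a} ⊢ stopped
  u4 = a.0 + b.0 ⊢ --a--▸ u5, --b--▸ u5
  u5 = 0 ⊢ stopped
Reachable graph of Q (6 states):
  v0 = (b.b.0 | (0 | 0 + 0\{b}))\{a} + b.a.(a.0 + b.0) ⊢ --b--▸ v1, --b--▸ v2
  v1 = (b.0 | (0 | 0 + 0\{b}))\{a} ⊢ --b--▸ v3
  v2 = a.(a.0 + b.0) ⊢ --a--▸ v4
  v3 = (0 | (0 | 0 + 0\{b}))\{a} ⊢ stopped
  v4 = a.0 + b.0 ⊢ --a--▸ v5, --b--▸ v5
  v5 = 0 ⊢ stopped
Bisimilarity quotient blocks:
  B0 = {u0, v0}
  B1 = {u2, v2}
  B2 = {u4, v4}
  B3 = {u3, u5, v3, v5}
  B4 = {u1, v1}
u0 ∈ B0, v0 ∈ B0 → same block

bisimilar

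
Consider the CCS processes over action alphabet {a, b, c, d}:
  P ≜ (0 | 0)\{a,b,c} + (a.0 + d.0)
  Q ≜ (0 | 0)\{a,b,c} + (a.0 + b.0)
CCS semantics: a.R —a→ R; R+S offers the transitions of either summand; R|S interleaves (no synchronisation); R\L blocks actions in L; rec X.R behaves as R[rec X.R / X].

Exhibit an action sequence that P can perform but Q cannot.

Reachable graph of P (2 states):
  s0 = (0 | 0)\{a,b,c} + (a.0 + d.0) ⊢ =a=> s1, =d=> s1
  s1 = 0 ⊢ deadlocked
Reachable graph of Q (2 states):
  t0 = (0 | 0)\{a,b,c} + (a.0 + b.0) ⊢ =a=> t1, =b=> t1
  t1 = 0 ⊢ deadlocked
Run σ = ⟨d⟩ on P: start {s0}
  step 1 (d): {s1}
  P completes σ.
Run σ = ⟨d⟩ on Q: start {t0}
  step 1 (d): no successor for Q

d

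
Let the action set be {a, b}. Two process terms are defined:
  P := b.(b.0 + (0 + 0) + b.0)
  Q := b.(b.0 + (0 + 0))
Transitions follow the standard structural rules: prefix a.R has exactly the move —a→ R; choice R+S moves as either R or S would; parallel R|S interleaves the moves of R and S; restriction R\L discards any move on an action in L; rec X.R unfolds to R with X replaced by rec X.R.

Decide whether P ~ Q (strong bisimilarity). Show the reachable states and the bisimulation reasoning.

bisimilar

LTS(P): 3 reachable states
  p0 = b.(b.0 + (0 + 0) + b.0) has moves --b--▸ p1
  p1 = b.0 + (0 + 0) + b.0 has moves --b--▸ p2
  p2 = 0 has moves (no moves)
LTS(Q): 3 reachable states
  q0 = b.(b.0 + (0 + 0)) has moves --b--▸ q1
  q1 = b.0 + (0 + 0) has moves --b--▸ q2
  q2 = 0 has moves (no moves)
Bisimilarity quotient blocks:
  B0 = {p0, q0}
  B1 = {p1, q1}
  B2 = {p2, q2}
p0 ∈ B0, q0 ∈ B0 → same block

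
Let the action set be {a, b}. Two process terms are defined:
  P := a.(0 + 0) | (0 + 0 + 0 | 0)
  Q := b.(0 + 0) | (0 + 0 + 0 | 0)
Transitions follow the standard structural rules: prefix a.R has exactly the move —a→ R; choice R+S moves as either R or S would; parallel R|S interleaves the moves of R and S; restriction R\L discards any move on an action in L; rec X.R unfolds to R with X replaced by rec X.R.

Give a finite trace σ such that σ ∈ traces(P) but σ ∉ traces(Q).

a

LTS(P): 2 reachable states
  m0 = a.(0 + 0) | (0 + 0 + 0 | 0) | =a=> m1
  m1 = (0 + 0) | (0 + 0 + 0 | 0) | (no moves)
LTS(Q): 2 reachable states
  n0 = b.(0 + 0) | (0 + 0 + 0 | 0) | =b=> n1
  n1 = (0 + 0) | (0 + 0 + 0 | 0) | (no moves)
Executing a from P (initial set {m0}):
  after a @ step 1: {m1}
  ✓ P
Executing a from Q (initial set {n0}):
  after a @ step 1: ∅  — Q cannot continue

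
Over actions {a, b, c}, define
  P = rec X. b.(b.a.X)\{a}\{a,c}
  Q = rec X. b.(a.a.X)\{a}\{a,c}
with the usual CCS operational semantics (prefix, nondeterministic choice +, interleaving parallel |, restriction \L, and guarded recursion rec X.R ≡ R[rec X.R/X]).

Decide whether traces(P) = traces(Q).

LTS(P): 3 reachable states
  u0 = rec X. b.(b.a.X)\{a}\{a,c} | ··b··> u1
  u1 = (b.a.(rec X. b.(b.a.X)\{a}\{a,c}))\{a}\{a,c} | ··b··> u2
  u2 = (a.(rec X. b.(b.a.X)\{a}\{a,c}))\{a}\{a,c} | deadlocked
LTS(Q): 2 reachable states
  v0 = rec X. b.(a.a.X)\{a}\{a,c} | ··b··> v1
  v1 = (a.a.(rec X. b.(a.a.X)\{a}\{a,c}))\{a}\{a,c} | deadlocked
Executing bb from P (initial set {u0}):
  after b @ step 1: {u1}
  after b @ step 2: {u2}
  ✓ P
Executing bb from Q (initial set {v0}):
  after b @ step 1: {v1}
  after b @ step 2: ∅  — Q cannot continue

NO — witness ⟨bb⟩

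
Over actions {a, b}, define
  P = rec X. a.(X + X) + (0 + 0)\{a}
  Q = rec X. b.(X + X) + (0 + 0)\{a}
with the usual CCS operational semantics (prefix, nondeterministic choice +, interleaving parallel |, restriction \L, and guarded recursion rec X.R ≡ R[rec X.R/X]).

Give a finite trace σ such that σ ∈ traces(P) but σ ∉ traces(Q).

Reachable graph of P (2 states):
  p0 = rec X. a.(X + X) + (0 + 0)\{a} → -a-> p1
  p1 = (rec X. a.(X + X) + (0 + 0)\{a}) + (rec X. a.(X + X) + (0 + 0)\{a}) → -a-> p1
Reachable graph of Q (2 states):
  q0 = rec X. b.(X + X) + (0 + 0)\{a} → -b-> q1
  q1 = (rec X. b.(X + X) + (0 + 0)\{a}) + (rec X. b.(X + X) + (0 + 0)\{a}) → -b-> q1
Trace ⟨a⟩ through P, begin at {p0}:
  [1] a ⇒ {p1}
  ✓ P
Trace ⟨a⟩ through Q, begin at {q0}:
  [1] a ⇒ no successor for Q

a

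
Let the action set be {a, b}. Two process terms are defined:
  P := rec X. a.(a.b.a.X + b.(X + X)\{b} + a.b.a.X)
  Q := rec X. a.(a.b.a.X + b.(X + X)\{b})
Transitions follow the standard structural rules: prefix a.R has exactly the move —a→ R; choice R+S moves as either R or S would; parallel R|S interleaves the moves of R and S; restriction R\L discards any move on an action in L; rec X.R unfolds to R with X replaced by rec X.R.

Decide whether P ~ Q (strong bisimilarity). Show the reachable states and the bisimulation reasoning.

YES

P's transition system — 7 states:
  s0 = rec X. a.(a.b.a.X + b.(X + X)\{b} + a.b.a.X) | --a--▸ s1
  s1 = a.b.a.(rec X. a.(a.b.a.X + b.(X + X)\{b} + a.b.a.X)) + b.((rec X. a.(a.b.a.X + b.(X + X)\{b} + a.b.a.X)) + (rec X. a.(a.b.a.X + b.(X + X)\{b} + a.b.a.X)))\{b} + a.b.a.(rec X. a.(a.b.a.X + b.(X + X)\{b} + a.b.a.X)) | --a--▸ s2, --b--▸ s3
  s2 = b.a.(rec X. a.(a.b.a.X + b.(X + X)\{b} + a.b.a.X)) | --b--▸ s4
  s3 = ((rec X. a.(a.b.a.X + b.(X + X)\{b} + a.b.a.X)) + (rec X. a.(a.b.a.X + b.(X + X)\{b} + a.b.a.X)))\{b} | --a--▸ s5
  s4 = a.(rec X. a.(a.b.a.X + b.(X + X)\{b} + a.b.a.X)) | --a--▸ s0
  s5 = (a.b.a.(rec X. a.(a.b.a.X + b.(X + X)\{b} + a.b.a.X)) + b.((rec X. a.(a.b.a.X + b.(X + X)\{b} + a.b.a.X)) + (rec X. a.(a.b.a.X + b.(X + X)\{b} + a.b.a.X)))\{b} + a.b.a.(rec X. a.(a.b.a.X + b.(X + X)\{b} + a.b.a.X)))\{b} | --a--▸ s6
  s6 = (b.a.(rec X. a.(a.b.a.X + b.(X + X)\{b} + a.b.a.X)))\{b} | stopped
Q's transition system — 7 states:
  t0 = rec X. a.(a.b.a.X + b.(X + X)\{b}) | --a--▸ t1
  t1 = a.b.a.(rec X. a.(a.b.a.X + b.(X + X)\{b})) + b.((rec X. a.(a.b.a.X + b.(X + X)\{b})) + (rec X. a.(a.b.a.X + b.(X + X)\{b})))\{b} | --a--▸ t2, --b--▸ t3
  t2 = b.a.(rec X. a.(a.b.a.X + b.(X + X)\{b})) | --b--▸ t4
  t3 = ((rec X. a.(a.b.a.X + b.(X + X)\{b})) + (rec X. a.(a.b.a.X + b.(X + X)\{b})))\{b} | --a--▸ t5
  t4 = a.(rec X. a.(a.b.a.X + b.(X + X)\{b})) | --a--▸ t0
  t5 = (a.b.a.(rec X. a.(a.b.a.X + b.(X + X)\{b})) + b.((rec X. a.(a.b.a.X + b.(X + X)\{b})) + (rec X. a.(a.b.a.X + b.(X + X)\{b})))\{b})\{b} | --a--▸ t6
  t6 = (b.a.(rec X. a.(a.b.a.X + b.(X + X)\{b})))\{b} | stopped
Coarsest stable partition (strong bisimilarity classes):
  B0 = {s0, t0}
  B1 = {s1, t1}
  B2 = {s3, t3}
  B3 = {s5, t5}
  B4 = {s6, t6}
  B5 = {s2, t2}
  B6 = {s4, t4}
s0 ∈ B0, t0 ∈ B0 → same block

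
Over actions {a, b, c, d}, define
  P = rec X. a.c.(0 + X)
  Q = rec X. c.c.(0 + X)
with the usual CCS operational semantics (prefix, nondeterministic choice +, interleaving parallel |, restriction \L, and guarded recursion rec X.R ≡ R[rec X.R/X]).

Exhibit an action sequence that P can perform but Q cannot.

LTS(P): 3 reachable states
  u0 = rec X. a.c.(0 + X) has moves --a--▸ u1
  u1 = c.(0 + (rec X. a.c.(0 + X))) has moves --c--▸ u2
  u2 = 0 + (rec X. a.c.(0 + X)) has moves --a--▸ u1
LTS(Q): 3 reachable states
  v0 = rec X. c.c.(0 + X) has moves --c--▸ v1
  v1 = c.(0 + (rec X. c.c.(0 + X))) has moves --c--▸ v2
  v2 = 0 + (rec X. c.c.(0 + X)) has moves --c--▸ v1
Executing a from P (initial set {u0}):
  after a @ step 1: {u1}
  P completes σ.
Executing a from Q (initial set {v0}):
  after a @ step 1: ∅ (Q stuck)

a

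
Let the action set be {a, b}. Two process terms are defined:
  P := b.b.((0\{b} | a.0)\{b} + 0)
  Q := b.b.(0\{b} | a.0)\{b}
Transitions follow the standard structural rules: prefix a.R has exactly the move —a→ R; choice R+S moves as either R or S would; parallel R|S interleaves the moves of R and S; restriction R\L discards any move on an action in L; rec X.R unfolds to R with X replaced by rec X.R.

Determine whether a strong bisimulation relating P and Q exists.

P's transition system — 4 states:
  s0 = b.b.((0\{b} | a.0)\{b} + 0) ⊢ ··b··> s1
  s1 = b.((0\{b} | a.0)\{b} + 0) ⊢ ··b··> s2
  s2 = (0\{b} | a.0)\{b} + 0 ⊢ ··a··> s3
  s3 = (0\{b} | 0)\{b} ⊢ (no moves)
Q's transition system — 4 states:
  t0 = b.b.(0\{b} | a.0)\{b} ⊢ ··b··> t1
  t1 = b.(0\{b} | a.0)\{b} ⊢ ··b··> t2
  t2 = (0\{b} | a.0)\{b} ⊢ ··a··> t3
  t3 = (0\{b} | 0)\{b} ⊢ (no moves)
Partition-refinement fixed point:
  B0 = {s0, t0}
  B1 = {s1, t1}
  B2 = {s2, t2}
  B3 = {s3, t3}
s0 ∈ B0, t0 ∈ B0 → same block

YES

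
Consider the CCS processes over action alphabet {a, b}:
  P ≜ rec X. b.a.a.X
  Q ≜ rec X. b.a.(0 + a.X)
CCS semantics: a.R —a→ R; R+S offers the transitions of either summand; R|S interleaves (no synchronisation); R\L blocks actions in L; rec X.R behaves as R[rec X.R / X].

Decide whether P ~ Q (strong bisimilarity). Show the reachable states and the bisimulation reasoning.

bisimilar

Reachable graph of P (3 states):
  u0 = rec X. b.a.a.X ⊢ =b=> u1
  u1 = a.a.(rec X. b.a.a.X) ⊢ =a=> u2
  u2 = a.(rec X. b.a.a.X) ⊢ =a=> u0
Reachable graph of Q (3 states):
  v0 = rec X. b.a.(0 + a.X) ⊢ =b=> v1
  v1 = a.(0 + a.(rec X. b.a.(0 + a.X))) ⊢ =a=> v2
  v2 = 0 + a.(rec X. b.a.(0 + a.X)) ⊢ =a=> v0
Bisimilarity quotient blocks:
  B0 = {u0, v0}
  B1 = {u1, v1}
  B2 = {u2, v2}
u0 ∈ B0, v0 ∈ B0 → same block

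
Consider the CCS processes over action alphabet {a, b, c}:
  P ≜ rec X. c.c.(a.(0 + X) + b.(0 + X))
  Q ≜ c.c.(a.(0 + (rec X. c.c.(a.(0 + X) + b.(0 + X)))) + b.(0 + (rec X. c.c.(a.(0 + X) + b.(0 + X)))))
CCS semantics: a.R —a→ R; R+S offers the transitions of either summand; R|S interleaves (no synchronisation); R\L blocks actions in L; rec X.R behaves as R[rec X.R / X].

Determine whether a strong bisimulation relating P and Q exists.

bisimilar

P's transition system — 4 states:
  p0 = rec X. c.c.(a.(0 + X) + b.(0 + X)) ⊢ =c=> p1
  p1 = c.(a.(0 + (rec X. c.c.(a.(0 + X) + b.(0 + X)))) + b.(0 + (rec X. c.c.(a.(0 + X) + b.(0 + X))))) ⊢ =c=> p2
  p2 = a.(0 + (rec X. c.c.(a.(0 + X) + b.(0 + X)))) + b.(0 + (rec X. c.c.(a.(0 + X) + b.(0 + X)))) ⊢ =a=> p3, =b=> p3
  p3 = 0 + (rec X. c.c.(a.(0 + X) + b.(0 + X))) ⊢ =c=> p1
Q's transition system — 4 states:
  q0 = c.c.(a.(0 + (rec X. c.c.(a.(0 + X) + b.(0 + X)))) + b.(0 + (rec X. c.c.(a.(0 + X) + b.(0 + X))))) ⊢ =c=> q1
  q1 = c.(a.(0 + (rec X. c.c.(a.(0 + X) + b.(0 + X)))) + b.(0 + (rec X. c.c.(a.(0 + X) + b.(0 + X))))) ⊢ =c=> q2
  q2 = a.(0 + (rec X. c.c.(a.(0 + X) + b.(0 + X)))) + b.(0 + (rec X. c.c.(a.(0 + X) + b.(0 + X)))) ⊢ =a=> q3, =b=> q3
  q3 = 0 + (rec X. c.c.(a.(0 + X) + b.(0 + X))) ⊢ =c=> q1
Bisimilarity quotient blocks:
  B0 = {p0, p3, q0, q3}
  B1 = {p1, q1}
  B2 = {p2, q2}
p0 ∈ B0, q0 ∈ B0 → same block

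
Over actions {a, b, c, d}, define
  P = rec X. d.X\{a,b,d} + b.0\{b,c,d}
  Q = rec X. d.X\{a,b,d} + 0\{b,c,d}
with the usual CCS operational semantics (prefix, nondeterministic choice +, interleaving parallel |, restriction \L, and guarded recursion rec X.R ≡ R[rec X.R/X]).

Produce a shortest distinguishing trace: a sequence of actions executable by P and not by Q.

LTS(P): 3 reachable states
  s0 = rec X. d.X\{a,b,d} + b.0\{b,c,d} | --b--▸ s1, --d--▸ s2
  s1 = 0\{b,c,d} | (no moves)
  s2 = (rec X. d.X\{a,b,d} + b.0\{b,c,d})\{a,b,d} | (no moves)
LTS(Q): 2 reachable states
  t0 = rec X. d.X\{a,b,d} + 0\{b,c,d} | --d--▸ t1
  t1 = (rec X. d.X\{a,b,d} + 0\{b,c,d})\{a,b,d} | (no moves)
Run σ = ⟨b⟩ on P: start {s0}
  after b @ step 1: {s1}
  ✓ P
Run σ = ⟨b⟩ on Q: start {t0}
  after b @ step 1: ∅ (Q stuck)

b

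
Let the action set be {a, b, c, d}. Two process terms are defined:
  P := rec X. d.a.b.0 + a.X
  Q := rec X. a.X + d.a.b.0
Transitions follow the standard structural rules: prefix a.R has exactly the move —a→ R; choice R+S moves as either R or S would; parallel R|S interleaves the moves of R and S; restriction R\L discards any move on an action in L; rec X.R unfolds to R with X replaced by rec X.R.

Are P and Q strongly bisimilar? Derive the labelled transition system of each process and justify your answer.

Reachable graph of P (4 states):
  p0 = rec X. d.a.b.0 + a.X ⊢ -a-> p0, -d-> p1
  p1 = a.b.0 ⊢ -a-> p2
  p2 = b.0 ⊢ -b-> p3
  p3 = 0 ⊢ (no moves)
Reachable graph of Q (4 states):
  q0 = rec X. a.X + d.a.b.0 ⊢ -a-> q0, -d-> q1
  q1 = a.b.0 ⊢ -a-> q2
  q2 = b.0 ⊢ -b-> q3
  q3 = 0 ⊢ (no moves)
Partition-refinement fixed point:
  B0 = {p0, q0}
  B1 = {p1, q1}
  B2 = {p2, q2}
  B3 = {p3, q3}
p0 ∈ B0, q0 ∈ B0 → same block

bisimilar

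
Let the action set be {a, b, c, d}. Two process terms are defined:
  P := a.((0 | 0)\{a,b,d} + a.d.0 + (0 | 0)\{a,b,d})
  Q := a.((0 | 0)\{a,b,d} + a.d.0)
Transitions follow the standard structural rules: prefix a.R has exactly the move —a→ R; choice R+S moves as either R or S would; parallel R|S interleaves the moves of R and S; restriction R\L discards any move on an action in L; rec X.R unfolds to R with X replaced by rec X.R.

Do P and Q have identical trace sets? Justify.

LTS(P): 4 reachable states
  m0 = a.((0 | 0)\{a,b,d} + a.d.0 + (0 | 0)\{a,b,d}) has moves —a→ m1
  m1 = (0 | 0)\{a,b,d} + a.d.0 + (0 | 0)\{a,b,d} has moves —a→ m2
  m2 = d.0 has moves —d→ m3
  m3 = 0 has moves ∅
LTS(Q): 4 reachable states
  n0 = a.((0 | 0)\{a,b,d} + a.d.0) has moves —a→ n1
  n1 = (0 | 0)\{a,b,d} + a.d.0 has moves —a→ n2
  n2 = d.0 has moves —d→ n3
  n3 = 0 has moves ∅
Partition-refinement fixed point:
  B0 = {m0, n0}
  B1 = {m1, n1}
  B2 = {m2, n2}
  B3 = {m3, n3}
m0 ∈ B0, n0 ∈ B0 → same block
Bisimilar ⇒ trace-equivalent.

traces(P) = traces(Q)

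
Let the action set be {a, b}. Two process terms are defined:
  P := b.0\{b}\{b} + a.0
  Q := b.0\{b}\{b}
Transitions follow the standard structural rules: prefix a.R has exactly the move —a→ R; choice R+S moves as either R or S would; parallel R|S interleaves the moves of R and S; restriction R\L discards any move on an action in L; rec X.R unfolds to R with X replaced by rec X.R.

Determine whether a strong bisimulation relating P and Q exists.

P ≁ Q

P's transition system — 3 states:
  u0 = b.0\{b}\{b} + a.0 → —a→ u1, —b→ u2
  u1 = 0 → (no moves)
  u2 = 0\{b}\{b} → (no moves)
Q's transition system — 2 states:
  v0 = b.0\{b}\{b} → —b→ v1
  v1 = 0\{b}\{b} → (no moves)
Bisimilarity quotient blocks:
  B0 = {u0}
  B1 = {u1, u2, v1}
  B2 = {v0}
u0 ∈ B0, v0 ∈ B2 → different blocks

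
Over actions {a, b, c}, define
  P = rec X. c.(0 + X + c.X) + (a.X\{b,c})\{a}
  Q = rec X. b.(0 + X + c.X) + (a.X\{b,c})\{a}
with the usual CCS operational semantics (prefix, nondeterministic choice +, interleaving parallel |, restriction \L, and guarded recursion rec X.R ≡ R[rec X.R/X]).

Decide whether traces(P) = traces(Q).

trace-distinct — witness ⟨c⟩

P's transition system — 2 states:
  s0 = rec X. c.(0 + X + c.X) + (a.X\{b,c})\{a} has moves --c--▸ s1
  s1 = 0 + (rec X. c.(0 + X + c.X) + (a.X\{b,c})\{a}) + c.(rec X. c.(0 + X + c.X) + (a.X\{b,c})\{a}) has moves --c--▸ s0, --c--▸ s1
Q's transition system — 2 states:
  t0 = rec X. b.(0 + X + c.X) + (a.X\{b,c})\{a} has moves --b--▸ t1
  t1 = 0 + (rec X. b.(0 + X + c.X) + (a.X\{b,c})\{a}) + c.(rec X. b.(0 + X + c.X) + (a.X\{b,c})\{a}) has moves --b--▸ t1, --c--▸ t0
Trace ⟨c⟩ through P, begin at {s0}:
  step 1 (c): {s1}
  P completes σ.
Trace ⟨c⟩ through Q, begin at {t0}:
  step 1 (c): ∅ (Q stuck)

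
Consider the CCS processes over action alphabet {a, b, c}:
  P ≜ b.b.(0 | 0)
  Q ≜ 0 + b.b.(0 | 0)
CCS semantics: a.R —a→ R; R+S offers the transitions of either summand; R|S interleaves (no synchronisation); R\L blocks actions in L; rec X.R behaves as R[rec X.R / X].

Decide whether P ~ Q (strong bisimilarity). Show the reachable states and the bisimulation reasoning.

bisimilar

LTS(P): 3 reachable states
  u0 = b.b.(0 | 0) → --b--▸ u1
  u1 = b.(0 | 0) → --b--▸ u2
  u2 = 0 | 0 → ·
LTS(Q): 3 reachable states
  v0 = 0 + b.b.(0 | 0) → --b--▸ v1
  v1 = b.(0 | 0) → --b--▸ v2
  v2 = 0 | 0 → ·
Bisimilarity quotient blocks:
  B0 = {u0, v0}
  B1 = {u1, v1}
  B2 = {u2, v2}
u0 ∈ B0, v0 ∈ B0 → same block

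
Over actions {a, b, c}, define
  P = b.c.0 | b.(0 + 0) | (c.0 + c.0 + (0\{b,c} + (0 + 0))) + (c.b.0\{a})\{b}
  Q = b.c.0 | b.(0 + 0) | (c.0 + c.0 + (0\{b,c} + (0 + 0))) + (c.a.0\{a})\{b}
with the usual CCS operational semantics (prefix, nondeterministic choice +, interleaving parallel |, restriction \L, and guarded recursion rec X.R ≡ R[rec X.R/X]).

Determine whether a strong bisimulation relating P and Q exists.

not bisimilar

P's transition system — 13 states:
  s0 = b.c.0 | b.(0 + 0) | (c.0 + c.0 + (0\{b,c} + (0 + 0))) + (c.b.0\{a})\{b} :: —b→ s1, —b→ s2, —c→ s3, —c→ s4
  s1 = b.c.0 | (0 + 0) | (c.0 + c.0 + (0\{b,c} + (0 + 0))) :: —b→ s5, —c→ s6
  s2 = c.0 | b.(0 + 0) | (c.0 + c.0 + (0\{b,c} + (0 + 0))) :: —b→ s5, —c→ s7, —c→ s8
  s3 = (b.0\{a})\{b} :: stopped
  s4 = b.c.0 | b.(0 + 0) | 0 :: —b→ s6, —b→ s8
  s5 = c.0 | (0 + 0) | (c.0 + c.0 + (0\{b,c} + (0 + 0))) :: —c→ s10, —c→ s9
  s6 = b.c.0 | (0 + 0) | 0 :: —b→ s10
  s7 = 0 | b.(0 + 0) | (c.0 + c.0 + (0\{b,c} + (0 + 0))) :: —b→ s9, —c→ s11
  s8 = c.0 | b.(0 + 0) | 0 :: —b→ s10, —c→ s11
  s9 = 0 | (0 + 0) | (c.0 + c.0 + (0\{b,c} + (0 + 0))) :: —c→ s12
  s10 = c.0 | (0 + 0) | 0 :: —c→ s12
  s11 = 0 | b.(0 + 0) | 0 :: —b→ s12
  s12 = 0 | (0 + 0) | 0 :: stopped
Q's transition system — 14 states:
  t0 = b.c.0 | b.(0 + 0) | (c.0 + c.0 + (0\{b,c} + (0 + 0))) + (c.a.0\{a})\{b} :: —b→ t1, —b→ t2, —c→ t3, —c→ t4
  t1 = b.c.0 | (0 + 0) | (c.0 + c.0 + (0\{b,c} + (0 + 0))) :: —b→ t5, —c→ t6
  t2 = c.0 | b.(0 + 0) | (c.0 + c.0 + (0\{b,c} + (0 + 0))) :: —b→ t5, —c→ t7, —c→ t8
  t3 = (a.0\{a})\{b} :: —a→ t9
  t4 = b.c.0 | b.(0 + 0) | 0 :: —b→ t6, —b→ t8
  t5 = c.0 | (0 + 0) | (c.0 + c.0 + (0\{b,c} + (0 + 0))) :: —c→ t10, —c→ t11
  t6 = b.c.0 | (0 + 0) | 0 :: —b→ t11
  t7 = 0 | b.(0 + 0) | (c.0 + c.0 + (0\{b,c} + (0 + 0))) :: —b→ t10, —c→ t12
  t8 = c.0 | b.(0 + 0) | 0 :: —b→ t11, —c→ t12
  t9 = 0\{a}\{b} :: stopped
  t10 = 0 | (0 + 0) | (c.0 + c.0 + (0\{b,c} + (0 + 0))) :: —c→ t13
  t11 = c.0 | (0 + 0) | 0 :: —c→ t13
  t12 = 0 | b.(0 + 0) | 0 :: —b→ t13
  t13 = 0 | (0 + 0) | 0 :: stopped
Partition-refinement fixed point:
  B0 = {s0}
  B1 = {s4, t4}
  B2 = {s7, s8, t7, t8}
  B3 = {s11, t12}
  B4 = {s12, s3, t13, t9}
  B5 = {s10, s9, t10, t11}
  B6 = {s6, t6}
  B7 = {s1, t1}
  B8 = {s5, t5}
  B9 = {s2, t2}
  B10 = {t0}
  B11 = {t3}
s0 ∈ B0, t0 ∈ B10 → different blocks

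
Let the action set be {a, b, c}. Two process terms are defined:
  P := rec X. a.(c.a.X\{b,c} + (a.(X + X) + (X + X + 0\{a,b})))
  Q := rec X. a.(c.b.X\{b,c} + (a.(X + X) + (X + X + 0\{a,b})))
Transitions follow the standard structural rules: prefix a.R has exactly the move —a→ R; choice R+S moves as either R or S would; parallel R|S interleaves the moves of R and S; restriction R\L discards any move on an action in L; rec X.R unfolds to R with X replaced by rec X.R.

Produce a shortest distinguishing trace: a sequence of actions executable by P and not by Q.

aca

P's transition system — 7 states:
  p0 = rec X. a.(c.a.X\{b,c} + (a.(X + X) + (X + X + 0\{a,b}))) ⊢ --a--▸ p1
  p1 = c.a.(rec X. a.(c.a.X\{b,c} + (a.(X + X) + (X + X + 0\{a,b}))))\{b,c} + (a.((rec X. a.(c.a.X\{b,c} + (a.(X + X) + (X + X + 0\{a,b})))) + (rec X. a.(c.a.X\{b,c} + (a.(X + X) + (X + X + 0\{a,b}))))) + ((rec X. a.(c.a.X\{b,c} + (a.(X + X) + (X + X + 0\{a,b})))) + (rec X. a.(c.a.X\{b,c} + (a.(X + X) + (X + X + 0\{a,b})))) + 0\{a,b})) ⊢ --a--▸ p1, --a--▸ p2, --c--▸ p3
  p2 = (rec X. a.(c.a.X\{b,c} + (a.(X + X) + (X + X + 0\{a,b})))) + (rec X. a.(c.a.X\{b,c} + (a.(X + X) + (X + X + 0\{a,b})))) ⊢ --a--▸ p1
  p3 = a.(rec X. a.(c.a.X\{b,c} + (a.(X + X) + (X + X + 0\{a,b}))))\{b,c} ⊢ --a--▸ p4
  p4 = (rec X. a.(c.a.X\{b,c} + (a.(X + X) + (X + X + 0\{a,b}))))\{b,c} ⊢ --a--▸ p5
  p5 = (c.a.(rec X. a.(c.a.X\{b,c} + (a.(X + X) + (X + X + 0\{a,b}))))\{b,c} + (a.((rec X. a.(c.a.X\{b,c} + (a.(X + X) + (X + X + 0\{a,b})))) + (rec X. a.(c.a.X\{b,c} + (a.(X + X) + (X + X + 0\{a,b}))))) + ((rec X. a.(c.a.X\{b,c} + (a.(X + X) + (X + X + 0\{a,b})))) + (rec X. a.(c.a.X\{b,c} + (a.(X + X) + (X + X + 0\{a,b})))) + 0\{a,b})))\{b,c} ⊢ --a--▸ p5, --a--▸ p6
  p6 = ((rec X. a.(c.a.X\{b,c} + (a.(X + X) + (X + X + 0\{a,b})))) + (rec X. a.(c.a.X\{b,c} + (a.(X + X) + (X + X + 0\{a,b})))))\{b,c} ⊢ --a--▸ p5
Q's transition system — 7 states:
  q0 = rec X. a.(c.b.X\{b,c} + (a.(X + X) + (X + X + 0\{a,b}))) ⊢ --a--▸ q1
  q1 = c.b.(rec X. a.(c.b.X\{b,c} + (a.(X + X) + (X + X + 0\{a,b}))))\{b,c} + (a.((rec X. a.(c.b.X\{b,c} + (a.(X + X) + (X + X + 0\{a,b})))) + (rec X. a.(c.b.X\{b,c} + (a.(X + X) + (X + X + 0\{a,b}))))) + ((rec X. a.(c.b.X\{b,c} + (a.(X + X) + (X + X + 0\{a,b})))) + (rec X. a.(c.b.X\{b,c} + (a.(X + X) + (X + X + 0\{a,b})))) + 0\{a,b})) ⊢ --a--▸ q1, --a--▸ q2, --c--▸ q3
  q2 = (rec X. a.(c.b.X\{b,c} + (a.(X + X) + (X + X + 0\{a,b})))) + (rec X. a.(c.b.X\{b,c} + (a.(X + X) + (X + X + 0\{a,b})))) ⊢ --a--▸ q1
  q3 = b.(rec X. a.(c.b.X\{b,c} + (a.(X + X) + (X + X + 0\{a,b}))))\{b,c} ⊢ --b--▸ q4
  q4 = (rec X. a.(c.b.X\{b,c} + (a.(X + X) + (X + X + 0\{a,b}))))\{b,c} ⊢ --a--▸ q5
  q5 = (c.b.(rec X. a.(c.b.X\{b,c} + (a.(X + X) + (X + X + 0\{a,b}))))\{b,c} + (a.((rec X. a.(c.b.X\{b,c} + (a.(X + X) + (X + X + 0\{a,b})))) + (rec X. a.(c.b.X\{b,c} + (a.(X + X) + (X + X + 0\{a,b}))))) + ((rec X. a.(c.b.X\{b,c} + (a.(X + X) + (X + X + 0\{a,b})))) + (rec X. a.(c.b.X\{b,c} + (a.(X + X) + (X + X + 0\{a,b})))) + 0\{a,b})))\{b,c} ⊢ --a--▸ q5, --a--▸ q6
  q6 = ((rec X. a.(c.b.X\{b,c} + (a.(X + X) + (X + X + 0\{a,b})))) + (rec X. a.(c.b.X\{b,c} + (a.(X + X) + (X + X + 0\{a,b})))))\{b,c} ⊢ --a--▸ q5
Trace ⟨aca⟩ through P, begin at {p0}:
  step 1 (a): {p1}
  step 2 (c): {p3}
  step 3 (a): {p4}
  — P admits the full trace.
Trace ⟨aca⟩ through Q, begin at {q0}:
  step 1 (a): {q1}
  step 2 (c): {q3}
  step 3 (a): ∅ (Q stuck)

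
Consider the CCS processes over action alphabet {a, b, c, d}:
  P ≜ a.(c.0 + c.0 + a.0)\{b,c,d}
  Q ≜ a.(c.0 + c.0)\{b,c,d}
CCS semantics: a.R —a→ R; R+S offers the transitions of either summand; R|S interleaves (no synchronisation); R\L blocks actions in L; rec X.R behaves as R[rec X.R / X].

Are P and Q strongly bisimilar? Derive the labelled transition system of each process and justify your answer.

P ≁ Q

Reachable graph of P (3 states):
  m0 = a.(c.0 + c.0 + a.0)\{b,c,d} | -a-> m1
  m1 = (c.0 + c.0 + a.0)\{b,c,d} | -a-> m2
  m2 = 0\{b,c,d} | ∅
Reachable graph of Q (2 states):
  n0 = a.(c.0 + c.0)\{b,c,d} | -a-> n1
  n1 = (c.0 + c.0)\{b,c,d} | ∅
Bisimilarity quotient blocks:
  B0 = {m0}
  B1 = {m1, n0}
  B2 = {m2, n1}
m0 ∈ B0, n0 ∈ B1 → different blocks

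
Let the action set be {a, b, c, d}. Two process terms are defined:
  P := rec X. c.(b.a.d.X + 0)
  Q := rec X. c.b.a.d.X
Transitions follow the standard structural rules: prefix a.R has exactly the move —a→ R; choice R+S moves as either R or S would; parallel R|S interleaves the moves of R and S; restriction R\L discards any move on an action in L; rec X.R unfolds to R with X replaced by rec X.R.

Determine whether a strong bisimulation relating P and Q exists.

YES

P's transition system — 4 states:
  u0 = rec X. c.(b.a.d.X + 0) → --c--▸ u1
  u1 = b.a.d.(rec X. c.(b.a.d.X + 0)) + 0 → --b--▸ u2
  u2 = a.d.(rec X. c.(b.a.d.X + 0)) → --a--▸ u3
  u3 = d.(rec X. c.(b.a.d.X + 0)) → --d--▸ u0
Q's transition system — 4 states:
  v0 = rec X. c.b.a.d.X → --c--▸ v1
  v1 = b.a.d.(rec X. c.b.a.d.X) → --b--▸ v2
  v2 = a.d.(rec X. c.b.a.d.X) → --a--▸ v3
  v3 = d.(rec X. c.b.a.d.X) → --d--▸ v0
Partition-refinement fixed point:
  B0 = {u0, v0}
  B1 = {u1, v1}
  B2 = {u2, v2}
  B3 = {u3, v3}
u0 ∈ B0, v0 ∈ B0 → same block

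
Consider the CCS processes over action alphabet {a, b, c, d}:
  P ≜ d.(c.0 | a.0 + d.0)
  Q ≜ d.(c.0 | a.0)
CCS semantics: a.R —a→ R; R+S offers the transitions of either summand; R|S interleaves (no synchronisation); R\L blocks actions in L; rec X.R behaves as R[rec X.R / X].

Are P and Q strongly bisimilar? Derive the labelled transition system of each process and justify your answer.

P's transition system — 6 states:
  s0 = d.(c.0 | a.0 + d.0) → -d-> s1
  s1 = c.0 | a.0 + d.0 → -a-> s2, -c-> s3, -d-> s4
  s2 = c.0 | 0 → -c-> s5
  s3 = 0 | a.0 → -a-> s5
  s4 = 0 → deadlocked
  s5 = 0 | 0 → deadlocked
Q's transition system — 5 states:
  t0 = d.(c.0 | a.0) → -d-> t1
  t1 = c.0 | a.0 → -a-> t2, -c-> t3
  t2 = c.0 | 0 → -c-> t4
  t3 = 0 | a.0 → -a-> t4
  t4 = 0 | 0 → deadlocked
Coarsest stable partition (strong bisimilarity classes):
  B0 = {s0}
  B1 = {s1}
  B2 = {s2, t2}
  B3 = {s4, s5, t4}
  B4 = {s3, t3}
  B5 = {t0}
  B6 = {t1}
s0 ∈ B0, t0 ∈ B5 → different blocks

NO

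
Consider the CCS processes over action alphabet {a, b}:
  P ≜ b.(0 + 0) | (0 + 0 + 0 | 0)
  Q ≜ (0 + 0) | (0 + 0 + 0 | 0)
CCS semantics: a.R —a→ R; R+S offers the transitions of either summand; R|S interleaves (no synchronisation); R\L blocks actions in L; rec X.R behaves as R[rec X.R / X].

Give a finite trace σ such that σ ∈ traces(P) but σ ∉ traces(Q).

b

Reachable graph of P (2 states):
  s0 = b.(0 + 0) | (0 + 0 + 0 | 0) ⊢ =b=> s1
  s1 = (0 + 0) | (0 + 0 + 0 | 0) ⊢ ·
Reachable graph of Q (1 states):
  t0 = (0 + 0) | (0 + 0 + 0 | 0) ⊢ ·
Trace ⟨b⟩ through P, begin at {s0}:
  step 1 (b): {s1}
  ✓ P
Trace ⟨b⟩ through Q, begin at {t0}:
  step 1 (b): no successor for Q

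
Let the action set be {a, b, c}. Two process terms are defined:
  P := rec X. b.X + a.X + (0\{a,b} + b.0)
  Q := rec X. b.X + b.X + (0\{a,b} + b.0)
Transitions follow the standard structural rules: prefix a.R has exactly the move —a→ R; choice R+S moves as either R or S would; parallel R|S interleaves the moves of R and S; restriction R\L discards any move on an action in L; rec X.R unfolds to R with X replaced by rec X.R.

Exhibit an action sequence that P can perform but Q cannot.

a

LTS(P): 2 reachable states
  m0 = rec X. b.X + a.X + (0\{a,b} + b.0) → ··a··> m0, ··b··> m0, ··b··> m1
  m1 = 0 → (no moves)
LTS(Q): 2 reachable states
  n0 = rec X. b.X + b.X + (0\{a,b} + b.0) → ··b··> n0, ··b··> n1
  n1 = 0 → (no moves)
Trace ⟨a⟩ through P, begin at {m0}:
  after a @ step 1: {m0}
  P completes σ.
Trace ⟨a⟩ through Q, begin at {n0}:
  after a @ step 1: no successor for Q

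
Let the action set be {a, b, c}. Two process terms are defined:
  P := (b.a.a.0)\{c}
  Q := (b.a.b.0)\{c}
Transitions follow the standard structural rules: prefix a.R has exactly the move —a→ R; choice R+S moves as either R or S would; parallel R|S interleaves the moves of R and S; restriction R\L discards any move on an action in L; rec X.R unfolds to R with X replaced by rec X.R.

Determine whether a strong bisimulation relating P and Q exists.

Reachable graph of P (4 states):
  s0 = (b.a.a.0)\{c} ⊢ =b=> s1
  s1 = (a.a.0)\{c} ⊢ =a=> s2
  s2 = (a.0)\{c} ⊢ =a=> s3
  s3 = 0\{c} ⊢ ·
Reachable graph of Q (4 states):
  t0 = (b.a.b.0)\{c} ⊢ =b=> t1
  t1 = (a.b.0)\{c} ⊢ =a=> t2
  t2 = (b.0)\{c} ⊢ =b=> t3
  t3 = 0\{c} ⊢ ·
Bisimilarity quotient blocks:
  B0 = {s0}
  B1 = {s1}
  B2 = {s2}
  B3 = {s3, t3}
  B4 = {t0}
  B5 = {t1}
  B6 = {t2}
s0 ∈ B0, t0 ∈ B4 → different blocks

not bisimilar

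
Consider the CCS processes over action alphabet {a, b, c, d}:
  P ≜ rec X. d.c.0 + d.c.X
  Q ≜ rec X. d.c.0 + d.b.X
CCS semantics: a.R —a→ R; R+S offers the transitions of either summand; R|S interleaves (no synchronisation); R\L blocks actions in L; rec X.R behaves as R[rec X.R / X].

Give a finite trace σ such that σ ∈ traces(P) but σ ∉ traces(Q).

dcd

P's transition system — 4 states:
  m0 = rec X. d.c.0 + d.c.X ⊢ -d-> m1, -d-> m2
  m1 = c.(rec X. d.c.0 + d.c.X) ⊢ -c-> m0
  m2 = c.0 ⊢ -c-> m3
  m3 = 0 ⊢ deadlocked
Q's transition system — 4 states:
  n0 = rec X. d.c.0 + d.b.X ⊢ -d-> n1, -d-> n2
  n1 = b.(rec X. d.c.0 + d.b.X) ⊢ -b-> n0
  n2 = c.0 ⊢ -c-> n3
  n3 = 0 ⊢ deadlocked
Trace ⟨dcd⟩ through P, begin at {m0}:
  step 1 (d): {m1, m2}
  step 2 (c): {m0, m3}
  step 3 (d): {m1, m2}
  ✓ P
Trace ⟨dcd⟩ through Q, begin at {n0}:
  step 1 (d): {n1, n2}
  step 2 (c): {n3}
  step 3 (d): ∅  — Q cannot continue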